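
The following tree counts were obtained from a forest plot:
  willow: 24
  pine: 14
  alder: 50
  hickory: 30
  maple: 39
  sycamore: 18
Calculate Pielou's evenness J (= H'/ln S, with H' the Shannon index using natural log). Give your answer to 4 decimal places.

Total N = 24+14+50+30+39+18 = 175, so the proportions are 0.137143, 0.08, 0.285714, 0.171429, 0.222857, 0.102857 (working shown to 6 dp, full precision carried).
H' = −Σ pᵢ ln pᵢ = −((-0.272466) + (-0.202058) + (-0.357932) + (-0.302329) + (-0.334559) + (-0.233940)) = 1.703284.
With S = 6 species, ln S = 1.791759, so J = 1.703284/1.791759 = 0.950621, i.e. 0.9506 to 4 decimal places.

0.9506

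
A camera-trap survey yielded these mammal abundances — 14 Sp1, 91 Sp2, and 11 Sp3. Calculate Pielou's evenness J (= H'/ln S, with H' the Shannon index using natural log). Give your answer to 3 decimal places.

0.609

Total N = 14+91+11 = 116, so the proportions are 0.12069, 0.78448, 0.09483 (working shown to 5 dp, full precision carried).
H' = −Σ pᵢ ln pᵢ = −((-0.25520) + (-0.19042) + (-0.22338)) = 0.66901.
With S = 3 species, ln S = 1.09861, so J = 0.66901/1.09861 = 0.60895, i.e. 0.609 to 3 decimal places.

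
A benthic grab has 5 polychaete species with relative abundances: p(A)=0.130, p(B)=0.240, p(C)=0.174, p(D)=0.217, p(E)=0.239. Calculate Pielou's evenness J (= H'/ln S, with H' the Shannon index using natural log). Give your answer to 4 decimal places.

0.9852

H' = −Σ pᵢ ln pᵢ = −((-0.265229) + (-0.342508) + (-0.304274) + (-0.331545) + (-0.342079)) = 1.585634 (working shown to 6 dp, full precision carried).
With S = 5 species, ln S = 1.609438, so J = 1.585634/1.609438 = 0.985210, i.e. 0.9852 to 4 decimal places.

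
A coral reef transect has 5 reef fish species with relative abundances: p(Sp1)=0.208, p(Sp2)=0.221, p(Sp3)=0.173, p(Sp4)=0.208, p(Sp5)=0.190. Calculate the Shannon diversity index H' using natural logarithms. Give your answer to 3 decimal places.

1.606

Each pᵢ ln pᵢ term (working shown to 5 dp, full precision carried): 0.208×(-1.57022)=-0.32661, 0.221×(-1.50959)=-0.33362, 0.173×(-1.75446)=-0.30352, 0.208×(-1.57022)=-0.32661, 0.19×(-1.66073)=-0.31554.
Sum = -1.60589, so H' = 1.606.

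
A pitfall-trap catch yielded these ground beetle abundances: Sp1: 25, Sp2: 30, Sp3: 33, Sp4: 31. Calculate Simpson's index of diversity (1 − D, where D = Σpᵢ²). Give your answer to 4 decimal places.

0.7475

Total N = 25+30+33+31 = 119, so the proportions are 0.210084, 0.252101, 0.277311, 0.260504 (working shown to 6 dp, full precision carried).
D = 0.210084² + 0.252101² + 0.277311² + 0.260504² = 0.044135 + 0.063555 + 0.076901 + 0.067862 = 0.252454.
So 1 − D = 0.747546, i.e. 0.7475 to 4 decimal places.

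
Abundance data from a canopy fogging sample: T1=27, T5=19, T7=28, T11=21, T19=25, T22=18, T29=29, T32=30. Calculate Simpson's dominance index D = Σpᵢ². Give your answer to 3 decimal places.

Total N = 27+19+28+21+25+18+29+30 = 197, so the proportions are 0.13706, 0.09645, 0.14213, 0.1066, 0.1269, 0.09137, 0.14721, 0.15228 (working shown to 5 dp, full precision carried).
D = 0.13706² + 0.09645² + 0.14213² + 0.1066² + 0.1269² + 0.09137² + 0.14721² + 0.15228² = 0.01878 + 0.00930 + 0.02020 + 0.01136 + 0.01610 + 0.00835 + 0.02167 + 0.02319 = 0.12896.
To 3 decimal places, D = 0.129.

0.129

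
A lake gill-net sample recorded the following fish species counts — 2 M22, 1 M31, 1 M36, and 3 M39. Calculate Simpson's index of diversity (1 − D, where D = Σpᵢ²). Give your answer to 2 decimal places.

Total N = 2+1+1+3 = 7, so the proportions are 0.2857, 0.1429, 0.1429, 0.4286 (working shown to 4 dp, full precision carried).
D = 0.2857² + 0.1429² + 0.1429² + 0.4286² = 0.0816 + 0.0204 + 0.0204 + 0.1837 = 0.3061.
So 1 − D = 0.6939, i.e. 0.69 to 2 decimal places.

0.69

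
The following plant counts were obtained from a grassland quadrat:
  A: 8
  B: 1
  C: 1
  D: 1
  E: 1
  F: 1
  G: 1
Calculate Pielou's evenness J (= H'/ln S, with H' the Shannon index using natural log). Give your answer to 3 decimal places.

0.746

Total N = 8+1+1+1+1+1+1 = 14, so the proportions are 0.57143, 0.07143, 0.07143, 0.07143, 0.07143, 0.07143, 0.07143 (working shown to 5 dp, full precision carried).
H' = −Σ pᵢ ln pᵢ = −((-0.31978) + (-0.18850) + (-0.18850) + (-0.18850) + (-0.18850) + (-0.18850) + (-0.18850)) = 1.45081.
With S = 7 species, ln S = 1.94591, so J = 1.45081/1.94591 = 0.74557, i.e. 0.746 to 3 decimal places.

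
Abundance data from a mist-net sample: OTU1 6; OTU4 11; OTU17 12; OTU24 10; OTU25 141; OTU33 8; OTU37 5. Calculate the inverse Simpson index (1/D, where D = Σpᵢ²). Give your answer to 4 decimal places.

Total N = 6+11+12+10+141+8+5 = 193, so the proportions are 0.0310881, 0.0569948, 0.0621762, 0.0518135, 0.7305699, 0.0414508, 0.0259067 (working shown to 7 dp, full precision carried).
D = 0.0310881² + 0.0569948² + 0.0621762² + 0.0518135² + 0.7305699² + 0.0414508² + 0.0259067² = 0.0009665 + 0.0032484 + 0.0038659 + 0.0026846 + 0.5337324 + 0.0017182 + 0.0006712 = 0.5468872.
So 1/D = 1.828531, i.e. 1.8285 to 4 decimal places.

1.8285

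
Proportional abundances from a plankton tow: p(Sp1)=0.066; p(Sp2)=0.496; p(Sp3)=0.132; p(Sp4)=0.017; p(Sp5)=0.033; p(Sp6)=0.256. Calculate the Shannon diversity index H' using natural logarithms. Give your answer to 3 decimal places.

Each pᵢ ln pᵢ term (working shown to 5 dp, full precision carried): 0.066×(-2.71810)=-0.17939, 0.496×(-0.70118)=-0.34778, 0.132×(-2.02495)=-0.26729, 0.017×(-4.07454)=-0.06927, 0.033×(-3.41125)=-0.11257, 0.256×(-1.36258)=-0.34882.
Sum = -1.32513, so H' = 1.325.

1.325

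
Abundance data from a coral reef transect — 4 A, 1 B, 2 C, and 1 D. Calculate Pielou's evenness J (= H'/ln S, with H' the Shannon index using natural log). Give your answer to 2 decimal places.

Total N = 4+1+2+1 = 8, so the proportions are 0.5, 0.125, 0.25, 0.125 (working shown to 6 dp, full precision carried).
H' = −Σ pᵢ ln pᵢ = −((-0.346574) + (-0.259930) + (-0.346574) + (-0.259930)) = 1.213008.
With S = 4 species, ln S = 1.386294, so J = 1.213008/1.386294 = 0.875000, i.e. 0.88 to 2 decimal places.

0.88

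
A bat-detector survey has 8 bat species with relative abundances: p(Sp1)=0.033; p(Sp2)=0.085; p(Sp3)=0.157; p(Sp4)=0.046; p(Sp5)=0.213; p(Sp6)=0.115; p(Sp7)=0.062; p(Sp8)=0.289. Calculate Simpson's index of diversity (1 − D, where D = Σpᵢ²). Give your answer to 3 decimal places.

D = 0.033² + 0.085² + 0.157² + 0.046² + 0.213² + 0.115² + 0.062² + 0.289² = 0.00109 + 0.00723 + 0.02465 + 0.00212 + 0.04537 + 0.01323 + 0.00384 + 0.08352 = 0.18104 (working shown to 5 dp, full precision carried).
So 1 − D = 0.81896, i.e. 0.819 to 3 decimal places.

0.819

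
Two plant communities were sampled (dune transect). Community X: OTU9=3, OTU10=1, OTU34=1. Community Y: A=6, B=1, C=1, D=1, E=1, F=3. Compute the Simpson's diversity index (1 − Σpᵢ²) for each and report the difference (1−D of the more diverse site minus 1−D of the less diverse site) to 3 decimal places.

Community X: N=5, proportions 0.6, 0.2, 0.2, giving 1−D = 0.56000 (working shown to 5 dp, full precision carried).
Community Y: N=13, proportions 0.46154, 0.07692, 0.07692, 0.07692, 0.07692, 0.23077, giving 1−D = 0.71006.
Difference = |0.56000 − 0.71006| = 0.15006, i.e. 0.150 to 3 decimal places.

0.150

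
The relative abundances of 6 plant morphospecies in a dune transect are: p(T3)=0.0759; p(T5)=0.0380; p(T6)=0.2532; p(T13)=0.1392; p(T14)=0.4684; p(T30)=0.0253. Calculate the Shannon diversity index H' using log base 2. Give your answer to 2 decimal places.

2.01

Each pᵢ log₂ pᵢ term (working shown to 4 dp, full precision carried): 0.0759×(-3.7198)=-0.2823, 0.038×(-4.7179)=-0.1793, 0.2532×(-1.9817)=-0.5018, 0.1392×(-2.8448)=-0.3960, 0.4684×(-1.0942)=-0.5125, 0.0253×(-5.3047)=-0.1342.
Sum = -2.0061, so H' = 2.01.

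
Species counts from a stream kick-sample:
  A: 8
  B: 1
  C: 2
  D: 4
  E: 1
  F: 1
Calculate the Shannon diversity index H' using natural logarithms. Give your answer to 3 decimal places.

Total N = 8+1+2+4+1+1 = 17, so the proportions are 0.47059, 0.05882, 0.11765, 0.23529, 0.05882, 0.05882 (working shown to 5 dp, full precision carried).
Each pᵢ ln pᵢ term: 0.47059×(-0.75377)=-0.35472, 0.05882×(-2.83321)=-0.16666, 0.11765×(-2.14007)=-0.25177, 0.23529×(-1.44692)=-0.34045, 0.05882×(-2.83321)=-0.16666, 0.05882×(-2.83321)=-0.16666.
Sum = -1.44692, so H' = 1.447.

1.447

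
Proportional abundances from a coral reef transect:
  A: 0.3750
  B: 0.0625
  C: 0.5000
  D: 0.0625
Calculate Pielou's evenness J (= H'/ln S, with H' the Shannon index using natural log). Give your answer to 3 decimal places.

H' = −Σ pᵢ ln pᵢ = −((-0.36781) + (-0.17329) + (-0.34657) + (-0.17329)) = 1.06096 (working shown to 5 dp, full precision carried).
With S = 4 species, ln S = 1.38629, so J = 1.06096/1.38629 = 0.76532, i.e. 0.765 to 3 decimal places.

0.765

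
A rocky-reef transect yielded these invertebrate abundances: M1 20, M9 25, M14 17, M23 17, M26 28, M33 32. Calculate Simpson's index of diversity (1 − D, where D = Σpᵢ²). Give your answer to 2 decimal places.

Total N = 20+25+17+17+28+32 = 139, so the proportions are 0.1439, 0.1799, 0.1223, 0.1223, 0.2014, 0.2302 (working shown to 4 dp, full precision carried).
D = 0.1439² + 0.1799² + 0.1223² + 0.1223² + 0.2014² + 0.2302² = 0.0207 + 0.0323 + 0.0150 + 0.0150 + 0.0406 + 0.0530 = 0.1765.
So 1 − D = 0.8235, i.e. 0.82 to 2 decimal places.

0.82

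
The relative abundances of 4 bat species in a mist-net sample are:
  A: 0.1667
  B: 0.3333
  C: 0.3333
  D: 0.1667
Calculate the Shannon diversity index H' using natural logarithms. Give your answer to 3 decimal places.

Each pᵢ ln pᵢ term (working shown to 5 dp, full precision carried): 0.1667×(-1.79156)=-0.29865, 0.3333×(-1.09871)=-0.36620, 0.3333×(-1.09871)=-0.36620, 0.1667×(-1.79156)=-0.29865.
Sum = -1.32971, so H' = 1.330.

1.330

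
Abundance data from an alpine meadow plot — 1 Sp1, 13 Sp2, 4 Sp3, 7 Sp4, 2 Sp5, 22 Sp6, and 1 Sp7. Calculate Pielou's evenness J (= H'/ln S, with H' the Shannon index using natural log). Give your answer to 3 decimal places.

Total N = 1+13+4+7+2+22+1 = 50, so the proportions are 0.02, 0.26, 0.08, 0.14, 0.04, 0.44, 0.02 (working shown to 6 dp, full precision carried).
H' = −Σ pᵢ ln pᵢ = −((-0.078240) + (-0.350239) + (-0.202058) + (-0.275256) + (-0.128755) + (-0.361231) + (-0.078240)) = 1.474021.
With S = 7 species, ln S = 1.945910, so J = 1.474021/1.945910 = 0.757497, i.e. 0.757 to 3 decimal places.

0.757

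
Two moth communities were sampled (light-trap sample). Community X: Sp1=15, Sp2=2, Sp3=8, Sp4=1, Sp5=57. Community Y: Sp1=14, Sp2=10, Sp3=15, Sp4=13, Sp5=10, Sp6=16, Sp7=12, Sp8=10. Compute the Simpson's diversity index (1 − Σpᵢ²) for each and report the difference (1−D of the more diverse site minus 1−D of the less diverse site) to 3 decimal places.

Community X: N=83, proportions 0.18072, 0.0241, 0.09639, 0.01205, 0.68675, giving 1−D = 0.48570 (working shown to 5 dp, full precision carried).
Community Y: N=100, proportions 0.14, 0.1, 0.15, 0.13, 0.1, 0.16, 0.12, 0.1, giving 1−D = 0.87100.
Difference = |0.48570 − 0.87100| = 0.38530, i.e. 0.385 to 3 decimal places.

0.385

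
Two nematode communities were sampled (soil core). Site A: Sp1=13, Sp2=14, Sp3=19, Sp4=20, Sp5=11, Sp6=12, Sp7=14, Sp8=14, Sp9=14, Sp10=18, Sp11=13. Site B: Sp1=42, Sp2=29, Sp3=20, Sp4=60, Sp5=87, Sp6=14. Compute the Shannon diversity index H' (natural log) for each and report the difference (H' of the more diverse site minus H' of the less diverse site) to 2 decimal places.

0.76

Site A: N=162, proportions 0.0802, 0.0864, 0.1173, 0.1235, 0.0679, 0.0741, 0.0864, 0.0864, 0.0864, 0.1111, 0.0802, giving H' = 2.3805 (working shown to 4 dp, full precision carried).
Site B: N=252, proportions 0.1667, 0.1151, 0.0794, 0.2381, 0.3452, 0.0556, giving H' = 1.6180.
Difference = |2.3805 − 1.6180| = 0.7625, i.e. 0.76 to 2 decimal places.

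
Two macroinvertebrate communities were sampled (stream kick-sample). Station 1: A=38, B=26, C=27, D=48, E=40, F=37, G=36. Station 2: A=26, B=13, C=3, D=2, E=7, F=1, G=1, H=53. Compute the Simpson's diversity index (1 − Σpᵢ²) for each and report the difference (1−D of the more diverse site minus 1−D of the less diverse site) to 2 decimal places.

0.18

Station 1: N=252, proportions 0.1508, 0.1032, 0.1071, 0.1905, 0.1587, 0.1468, 0.1429, giving 1−D = 0.8517 (working shown to 4 dp, full precision carried).
Station 2: N=106, proportions 0.2453, 0.1226, 0.0283, 0.0189, 0.066, 0.0094, 0.0094, 0.5, giving 1−D = 0.6691.
Difference = |0.8517 − 0.6691| = 0.1826, i.e. 0.18 to 2 decimal places.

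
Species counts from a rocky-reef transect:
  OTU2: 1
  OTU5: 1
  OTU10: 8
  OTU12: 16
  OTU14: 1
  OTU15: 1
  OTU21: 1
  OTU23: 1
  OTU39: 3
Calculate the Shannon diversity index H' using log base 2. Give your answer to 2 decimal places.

2.23

Total N = 1+1+8+16+1+1+1+1+3 = 33, so the proportions are 0.0303, 0.0303, 0.2424, 0.4848, 0.0303, 0.0303, 0.0303, 0.0303, 0.0909 (working shown to 4 dp, full precision carried).
Each pᵢ log₂ pᵢ term: 0.0303×(-5.0444)=-0.1529, 0.0303×(-5.0444)=-0.1529, 0.2424×(-2.0444)=-0.4956, 0.4848×(-1.0444)=-0.5064, 0.0303×(-5.0444)=-0.1529, 0.0303×(-5.0444)=-0.1529, 0.0303×(-5.0444)=-0.1529, 0.0303×(-5.0444)=-0.1529, 0.0909×(-3.4594)=-0.3145.
Sum = -2.2336, so H' = 2.23.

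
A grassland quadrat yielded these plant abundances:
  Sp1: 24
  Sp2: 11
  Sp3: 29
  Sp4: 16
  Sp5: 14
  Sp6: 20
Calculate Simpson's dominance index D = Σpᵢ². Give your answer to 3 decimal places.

Total N = 24+11+29+16+14+20 = 114, so the proportions are 0.21053, 0.09649, 0.25439, 0.14035, 0.12281, 0.17544 (working shown to 5 dp, full precision carried).
D = 0.21053² + 0.09649² + 0.25439² + 0.14035² + 0.12281² + 0.17544² = 0.04432 + 0.00931 + 0.06471 + 0.01970 + 0.01508 + 0.03078 = 0.18390.
To 3 decimal places, D = 0.184.

0.184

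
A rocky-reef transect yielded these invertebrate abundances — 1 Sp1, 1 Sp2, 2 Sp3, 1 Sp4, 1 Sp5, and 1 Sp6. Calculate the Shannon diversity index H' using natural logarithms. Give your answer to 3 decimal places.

1.748

Total N = 1+1+2+1+1+1 = 7, so the proportions are 0.14286, 0.14286, 0.28571, 0.14286, 0.14286, 0.14286 (working shown to 5 dp, full precision carried).
Each pᵢ ln pᵢ term: 0.14286×(-1.94591)=-0.27799, 0.14286×(-1.94591)=-0.27799, 0.28571×(-1.25276)=-0.35793, 0.14286×(-1.94591)=-0.27799, 0.14286×(-1.94591)=-0.27799, 0.14286×(-1.94591)=-0.27799.
Sum = -1.74787, so H' = 1.748.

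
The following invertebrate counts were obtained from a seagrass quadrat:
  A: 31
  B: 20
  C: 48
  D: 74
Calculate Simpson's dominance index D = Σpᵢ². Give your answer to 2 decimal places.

0.31

Total N = 31+20+48+74 = 173, so the proportions are 0.1792, 0.1156, 0.2775, 0.4277 (working shown to 4 dp, full precision carried).
D = 0.1792² + 0.1156² + 0.2775² + 0.4277² = 0.0321 + 0.0134 + 0.0770 + 0.1830 = 0.3054.
To 2 decimal places, D = 0.31.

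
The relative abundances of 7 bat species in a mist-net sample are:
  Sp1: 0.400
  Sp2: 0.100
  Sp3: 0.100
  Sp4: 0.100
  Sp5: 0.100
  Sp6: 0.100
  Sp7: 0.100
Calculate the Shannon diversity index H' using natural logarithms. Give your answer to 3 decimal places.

Each pᵢ ln pᵢ term (working shown to 5 dp, full precision carried): 0.4×(-0.91629)=-0.36652, 0.1×(-2.30259)=-0.23026, 0.1×(-2.30259)=-0.23026, 0.1×(-2.30259)=-0.23026, 0.1×(-2.30259)=-0.23026, 0.1×(-2.30259)=-0.23026, 0.1×(-2.30259)=-0.23026.
Sum = -1.74807, so H' = 1.748.

1.748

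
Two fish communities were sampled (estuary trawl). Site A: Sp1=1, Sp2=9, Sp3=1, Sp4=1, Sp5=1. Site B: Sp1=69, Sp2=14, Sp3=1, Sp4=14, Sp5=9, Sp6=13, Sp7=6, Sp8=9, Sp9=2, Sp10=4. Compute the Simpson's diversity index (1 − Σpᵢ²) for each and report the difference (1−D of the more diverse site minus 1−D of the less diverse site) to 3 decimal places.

0.224

Site A: N=13, proportions 0.07692, 0.69231, 0.07692, 0.07692, 0.07692, giving 1−D = 0.49704 (working shown to 5 dp, full precision carried).
Site B: N=141, proportions 0.48936, 0.09929, 0.00709, 0.09929, 0.06383, 0.0922, 0.04255, 0.06383, 0.01418, 0.02837, giving 1−D = 0.72129.
Difference = |0.49704 − 0.72129| = 0.22425, i.e. 0.224 to 3 decimal places.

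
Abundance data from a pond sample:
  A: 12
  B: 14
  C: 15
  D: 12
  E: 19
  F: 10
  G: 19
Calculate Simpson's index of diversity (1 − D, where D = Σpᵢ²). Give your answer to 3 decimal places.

Total N = 12+14+15+12+19+10+19 = 101, so the proportions are 0.11881, 0.13861, 0.14851, 0.11881, 0.18812, 0.09901, 0.18812 (working shown to 5 dp, full precision carried).
D = 0.11881² + 0.13861² + 0.14851² + 0.11881² + 0.18812² + 0.09901² + 0.18812² = 0.01412 + 0.01921 + 0.02206 + 0.01412 + 0.03539 + 0.00980 + 0.03539 = 0.15008.
So 1 − D = 0.84992, i.e. 0.850 to 3 decimal places.

0.850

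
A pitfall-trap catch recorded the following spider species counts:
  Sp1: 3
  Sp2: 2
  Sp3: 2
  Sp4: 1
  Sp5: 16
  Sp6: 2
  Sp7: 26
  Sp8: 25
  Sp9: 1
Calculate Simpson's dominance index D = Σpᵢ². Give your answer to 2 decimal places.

0.26

Total N = 3+2+2+1+16+2+26+25+1 = 78, so the proportions are 0.0385, 0.0256, 0.0256, 0.0128, 0.2051, 0.0256, 0.3333, 0.3205, 0.0128 (working shown to 4 dp, full precision carried).
D = 0.0385² + 0.0256² + 0.0256² + 0.0128² + 0.2051² + 0.0256² + 0.3333² + 0.3205² + 0.0128² = 0.0015 + 0.0007 + 0.0007 + 0.0002 + 0.0421 + 0.0007 + 0.1111 + 0.1027 + 0.0002 = 0.2597.
To 2 decimal places, D = 0.26.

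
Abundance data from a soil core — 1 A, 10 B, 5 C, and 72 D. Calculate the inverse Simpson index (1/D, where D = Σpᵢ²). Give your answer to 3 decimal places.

1.458

Total N = 1+10+5+72 = 88, so the proportions are 0.011364, 0.113636, 0.056818, 0.818182 (working shown to 6 dp, full precision carried).
D = 0.011364² + 0.113636² + 0.056818² + 0.818182² = 0.000129 + 0.012913 + 0.003228 + 0.669421 = 0.685692.
So 1/D = 1.45838, i.e. 1.458 to 3 decimal places.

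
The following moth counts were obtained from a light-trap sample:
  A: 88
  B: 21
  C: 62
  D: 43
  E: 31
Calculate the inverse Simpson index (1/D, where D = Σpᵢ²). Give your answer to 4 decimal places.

Total N = 88+21+62+43+31 = 245, so the proportions are 0.35918367, 0.08571429, 0.25306122, 0.1755102, 0.12653061 (working shown to 8 dp, full precision carried).
D = 0.35918367² + 0.08571429² + 0.25306122² + 0.1755102² + 0.12653061² = 0.12901291 + 0.00734694 + 0.06403998 + 0.03080383 + 0.01601000 = 0.24721366.
So 1/D = 4.045084, i.e. 4.0451 to 4 decimal places.

4.0451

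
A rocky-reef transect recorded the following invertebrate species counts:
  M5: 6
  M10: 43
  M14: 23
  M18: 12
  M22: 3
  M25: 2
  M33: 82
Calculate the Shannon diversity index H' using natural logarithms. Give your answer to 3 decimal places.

1.396

Total N = 6+43+23+12+3+2+82 = 171, so the proportions are 0.03509, 0.25146, 0.1345, 0.07018, 0.01754, 0.0117, 0.47953 (working shown to 5 dp, full precision carried).
Each pᵢ ln pᵢ term: 0.03509×(-3.34990)=-0.11754, 0.25146×(-1.38046)=-0.34713, 0.1345×(-2.00617)=-0.26984, 0.07018×(-2.65676)=-0.18644, 0.01754×(-4.04305)=-0.07093, 0.0117×(-4.44852)=-0.05203, 0.47953×(-0.73494)=-0.35243.
Sum = -1.39634, so H' = 1.396.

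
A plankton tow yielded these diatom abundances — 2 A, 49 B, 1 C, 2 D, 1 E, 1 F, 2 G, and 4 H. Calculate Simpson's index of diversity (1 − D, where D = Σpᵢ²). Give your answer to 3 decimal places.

0.367

Total N = 2+49+1+2+1+1+2+4 = 62, so the proportions are 0.03226, 0.79032, 0.01613, 0.03226, 0.01613, 0.01613, 0.03226, 0.06452 (working shown to 5 dp, full precision carried).
D = 0.03226² + 0.79032² + 0.01613² + 0.03226² + 0.01613² + 0.01613² + 0.03226² + 0.06452² = 0.00104 + 0.62461 + 0.00026 + 0.00104 + 0.00026 + 0.00026 + 0.00104 + 0.00416 = 0.63267.
So 1 − D = 0.36733, i.e. 0.367 to 3 decimal places.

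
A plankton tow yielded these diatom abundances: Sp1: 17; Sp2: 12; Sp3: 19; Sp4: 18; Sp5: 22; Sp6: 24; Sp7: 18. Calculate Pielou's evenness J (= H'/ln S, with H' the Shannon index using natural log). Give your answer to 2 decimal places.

0.99

Total N = 17+12+19+18+22+24+18 = 130, so the proportions are 0.1308, 0.0923, 0.1462, 0.1385, 0.1692, 0.1846, 0.1385 (working shown to 4 dp, full precision carried).
H' = −Σ pᵢ ln pᵢ = −((-0.2660) + (-0.2199) + (-0.2811) + (-0.2738) + (-0.3006) + (-0.3119) + (-0.2738)) = 1.9271.
With S = 7 species, ln S = 1.9459, so J = 1.9271/1.9459 = 0.9903, i.e. 0.99 to 2 decimal places.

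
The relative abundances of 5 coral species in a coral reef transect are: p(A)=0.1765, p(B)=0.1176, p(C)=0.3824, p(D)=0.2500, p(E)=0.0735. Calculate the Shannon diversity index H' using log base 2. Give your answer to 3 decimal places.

2.112

Each pᵢ log₂ pᵢ term (working shown to 5 dp, full precision carried): 0.1765×(-2.50226)=-0.44165, 0.1176×(-3.08804)=-0.36315, 0.3824×(-1.38685)=-0.53033, 0.25×(-2.00000)=-0.50000, 0.0735×(-3.76611)=-0.27681.
Sum = -2.11194, so H' = 2.112.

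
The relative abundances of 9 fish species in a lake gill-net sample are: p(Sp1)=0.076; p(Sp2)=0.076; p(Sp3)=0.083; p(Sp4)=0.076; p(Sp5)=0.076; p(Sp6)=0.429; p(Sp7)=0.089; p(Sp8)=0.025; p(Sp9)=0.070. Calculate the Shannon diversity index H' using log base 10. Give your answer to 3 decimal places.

Each pᵢ log₁₀ pᵢ term (working shown to 5 dp, full precision carried): 0.076×(-1.11919)=-0.08506, 0.076×(-1.11919)=-0.08506, 0.083×(-1.08092)=-0.08972, 0.076×(-1.11919)=-0.08506, 0.076×(-1.11919)=-0.08506, 0.429×(-0.36754)=-0.15768, 0.089×(-1.05061)=-0.09350, 0.025×(-1.60206)=-0.04005, 0.07×(-1.15490)=-0.08084.
Sum = -0.80202, so H' = 0.802.

0.802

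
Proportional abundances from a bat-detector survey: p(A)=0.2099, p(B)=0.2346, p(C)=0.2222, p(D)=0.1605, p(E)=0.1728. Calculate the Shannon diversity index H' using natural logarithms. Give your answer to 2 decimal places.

Each pᵢ ln pᵢ term (working shown to 4 dp, full precision carried): 0.2099×(-1.5611)=-0.3277, 0.2346×(-1.4499)=-0.3401, 0.2222×(-1.5042)=-0.3342, 0.1605×(-1.8295)=-0.2936, 0.1728×(-1.7556)=-0.3034.
Sum = -1.5990, so H' = 1.60.

1.60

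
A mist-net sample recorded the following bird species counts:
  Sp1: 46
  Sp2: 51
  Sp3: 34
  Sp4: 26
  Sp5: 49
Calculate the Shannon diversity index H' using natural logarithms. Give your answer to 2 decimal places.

1.58

Total N = 46+51+34+26+49 = 206, so the proportions are 0.2233, 0.2476, 0.165, 0.1262, 0.2379 (working shown to 4 dp, full precision carried).
Each pᵢ ln pᵢ term: 0.2233×(-1.4992)=-0.3348, 0.2476×(-1.3961)=-0.3456, 0.165×(-1.8015)=-0.2973, 0.1262×(-2.0698)=-0.2612, 0.2379×(-1.4361)=-0.3416.
Sum = -1.5806, so H' = 1.58.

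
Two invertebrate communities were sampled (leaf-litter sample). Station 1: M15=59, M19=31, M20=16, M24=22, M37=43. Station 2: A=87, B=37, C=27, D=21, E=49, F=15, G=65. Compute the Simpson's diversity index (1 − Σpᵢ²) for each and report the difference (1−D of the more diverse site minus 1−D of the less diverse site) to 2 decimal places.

0.05

Station 1: N=171, proportions 0.345, 0.1813, 0.0936, 0.1287, 0.2515, giving 1−D = 0.7595 (working shown to 4 dp, full precision carried).
Station 2: N=301, proportions 0.289, 0.1229, 0.0897, 0.0698, 0.1628, 0.0498, 0.2159, giving 1−D = 0.8128.
Difference = |0.7595 − 0.8128| = 0.0533, i.e. 0.05 to 2 decimal places.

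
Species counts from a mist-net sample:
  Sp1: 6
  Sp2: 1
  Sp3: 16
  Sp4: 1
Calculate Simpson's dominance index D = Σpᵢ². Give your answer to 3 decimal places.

Total N = 6+1+16+1 = 24, so the proportions are 0.25, 0.04167, 0.66667, 0.04167 (working shown to 5 dp, full precision carried).
D = 0.25² + 0.04167² + 0.66667² + 0.04167² = 0.06250 + 0.00174 + 0.44444 + 0.00174 = 0.51042.
To 3 decimal places, D = 0.510.

0.510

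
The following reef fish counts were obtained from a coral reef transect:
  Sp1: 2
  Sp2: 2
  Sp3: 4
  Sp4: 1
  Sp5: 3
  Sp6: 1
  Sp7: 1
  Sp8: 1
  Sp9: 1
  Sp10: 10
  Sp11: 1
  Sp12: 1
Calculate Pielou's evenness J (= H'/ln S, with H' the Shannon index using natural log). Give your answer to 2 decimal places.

Total N = 2+2+4+1+3+1+1+1+1+10+1+1 = 28, so the proportions are 0.0714, 0.0714, 0.1429, 0.0357, 0.1071, 0.0357, 0.0357, 0.0357, 0.0357, 0.3571, 0.0357, 0.0357 (working shown to 4 dp, full precision carried).
H' = −Σ pᵢ ln pᵢ = −((-0.1885) + (-0.1885) + (-0.2780) + (-0.1190) + (-0.2393) + (-0.1190) + (-0.1190) + (-0.1190) + (-0.1190) + (-0.3677) + (-0.1190) + (-0.1190)) = 2.0951.
With S = 12 species, ln S = 2.4849, so J = 2.0951/2.4849 = 0.8431, i.e. 0.84 to 2 decimal places.

0.84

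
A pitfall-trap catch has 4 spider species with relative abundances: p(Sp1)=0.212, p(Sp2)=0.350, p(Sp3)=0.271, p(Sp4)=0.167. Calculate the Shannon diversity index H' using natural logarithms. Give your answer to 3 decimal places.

Each pᵢ ln pᵢ term (working shown to 5 dp, full precision carried): 0.212×(-1.55117)=-0.32885, 0.35×(-1.04982)=-0.36744, 0.271×(-1.30564)=-0.35383, 0.167×(-1.78976)=-0.29889.
Sum = -1.34900, so H' = 1.349.

1.349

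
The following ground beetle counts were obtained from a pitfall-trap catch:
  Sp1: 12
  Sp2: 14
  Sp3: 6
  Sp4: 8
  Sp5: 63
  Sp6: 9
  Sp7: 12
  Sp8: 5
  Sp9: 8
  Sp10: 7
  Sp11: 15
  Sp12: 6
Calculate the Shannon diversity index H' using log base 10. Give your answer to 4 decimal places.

Total N = 12+14+6+8+63+9+12+5+8+7+15+6 = 165, so the proportions are 0.072727, 0.084848, 0.036364, 0.048485, 0.381818, 0.054545, 0.072727, 0.030303, 0.048485, 0.042424, 0.090909, 0.036364 (working shown to 6 dp, full precision carried).
Each pᵢ log₁₀ pᵢ term: 0.072727×(-1.138303)=-0.082786, 0.084848×(-1.071356)=-0.090903, 0.036364×(-1.439333)=-0.052339, 0.048485×(-1.314394)=-0.063728, 0.381818×(-0.418143)=-0.159655, 0.054545×(-1.263241)=-0.068904, 0.072727×(-1.138303)=-0.082786, 0.030303×(-1.518514)=-0.046016, 0.048485×(-1.314394)=-0.063728, 0.042424×(-1.372386)=-0.058222, 0.090909×(-1.041393)=-0.094672, 0.036364×(-1.439333)=-0.052339.
Sum = -0.916078, so H' = 0.9161.

0.9161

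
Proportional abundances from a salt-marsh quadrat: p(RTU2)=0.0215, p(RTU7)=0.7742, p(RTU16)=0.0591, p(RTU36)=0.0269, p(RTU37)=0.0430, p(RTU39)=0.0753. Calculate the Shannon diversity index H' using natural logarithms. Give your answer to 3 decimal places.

Each pᵢ ln pᵢ term (working shown to 5 dp, full precision carried): 0.0215×(-3.83970)=-0.08255, 0.7742×(-0.25593)=-0.19814, 0.0591×(-2.82852)=-0.16717, 0.0269×(-3.61563)=-0.09726, 0.043×(-3.14656)=-0.13530, 0.0753×(-2.58628)=-0.19475.
Sum = -0.87517, so H' = 0.875.

0.875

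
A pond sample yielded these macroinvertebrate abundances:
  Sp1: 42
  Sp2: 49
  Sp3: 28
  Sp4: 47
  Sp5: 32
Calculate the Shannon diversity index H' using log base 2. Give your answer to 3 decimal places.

2.290

Total N = 42+49+28+47+32 = 198, so the proportions are 0.21212, 0.24747, 0.14141, 0.23737, 0.16162 (working shown to 5 dp, full precision carried).
Each pᵢ log₂ pᵢ term: 0.21212×(-2.23704)=-0.47452, 0.24747×(-2.01465)=-0.49857, 0.14141×(-2.82200)=-0.39907, 0.23737×(-2.07477)=-0.49250, 0.16162×(-2.62936)=-0.42495.
Sum = -2.28961, so H' = 2.290.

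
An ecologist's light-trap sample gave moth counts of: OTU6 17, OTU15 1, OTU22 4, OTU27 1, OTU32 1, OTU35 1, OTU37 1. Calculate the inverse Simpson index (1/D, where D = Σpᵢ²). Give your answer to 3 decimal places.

Total N = 17+1+4+1+1+1+1 = 26, so the proportions are 0.653846, 0.038462, 0.153846, 0.038462, 0.038462, 0.038462, 0.038462 (working shown to 6 dp, full precision carried).
D = 0.653846² + 0.038462² + 0.153846² + 0.038462² + 0.038462² + 0.038462² + 0.038462² = 0.427515 + 0.001479 + 0.023669 + 0.001479 + 0.001479 + 0.001479 + 0.001479 = 0.458580.
So 1/D = 2.18065, i.e. 2.181 to 3 decimal places.

2.181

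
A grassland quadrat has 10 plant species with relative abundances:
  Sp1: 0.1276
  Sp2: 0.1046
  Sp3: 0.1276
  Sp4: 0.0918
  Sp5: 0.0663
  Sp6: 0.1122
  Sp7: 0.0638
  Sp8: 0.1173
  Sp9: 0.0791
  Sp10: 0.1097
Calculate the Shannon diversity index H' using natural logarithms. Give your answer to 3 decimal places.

2.276

Each pᵢ ln pᵢ term (working shown to 5 dp, full precision carried): 0.1276×(-2.05885)=-0.26271, 0.1046×(-2.25761)=-0.23615, 0.1276×(-2.05885)=-0.26271, 0.0918×(-2.38814)=-0.21923, 0.0663×(-2.71357)=-0.17991, 0.1122×(-2.18747)=-0.24543, 0.0638×(-2.75200)=-0.17558, 0.1173×(-2.14302)=-0.25138, 0.0791×(-2.53704)=-0.20068, 0.1097×(-2.21001)=-0.24244.
Sum = -2.27621, so H' = 2.276.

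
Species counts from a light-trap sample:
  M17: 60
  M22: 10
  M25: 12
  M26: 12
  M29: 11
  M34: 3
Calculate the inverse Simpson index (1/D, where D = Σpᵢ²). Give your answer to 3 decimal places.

2.832

Total N = 60+10+12+12+11+3 = 108, so the proportions are 0.555556, 0.092593, 0.111111, 0.111111, 0.101852, 0.027778 (working shown to 6 dp, full precision carried).
D = 0.555556² + 0.092593² + 0.111111² + 0.111111² + 0.101852² + 0.027778² = 0.308642 + 0.008573 + 0.012346 + 0.012346 + 0.010374 + 0.000772 = 0.353052.
So 1/D = 2.83244, i.e. 2.832 to 3 decimal places.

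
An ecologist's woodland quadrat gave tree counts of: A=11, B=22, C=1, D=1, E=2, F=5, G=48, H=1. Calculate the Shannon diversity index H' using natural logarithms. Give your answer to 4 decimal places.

Total N = 11+22+1+1+2+5+48+1 = 91, so the proportions are 0.120879, 0.241758, 0.010989, 0.010989, 0.021978, 0.054945, 0.527473, 0.010989 (working shown to 6 dp, full precision carried).
Each pᵢ ln pᵢ term: 0.120879×(-2.112964)=-0.255413, 0.241758×(-1.419817)=-0.343252, 0.010989×(-4.510860)=-0.049570, 0.010989×(-4.510860)=-0.049570, 0.021978×(-3.817712)=-0.083906, 0.054945×(-2.901422)=-0.159419, 0.527473×(-0.639658)=-0.337402, 0.010989×(-4.510860)=-0.049570.
Sum = -1.328102, so H' = 1.3281.

1.3281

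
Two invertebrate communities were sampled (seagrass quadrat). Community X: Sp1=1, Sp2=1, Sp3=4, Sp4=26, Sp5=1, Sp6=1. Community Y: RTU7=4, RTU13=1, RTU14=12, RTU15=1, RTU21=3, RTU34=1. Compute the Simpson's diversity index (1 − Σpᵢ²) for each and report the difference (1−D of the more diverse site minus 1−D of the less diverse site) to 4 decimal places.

Community X: N=34, proportions 0.029412, 0.029412, 0.117647, 0.764706, 0.029412, 0.029412, giving 1−D = 0.397924 (working shown to 6 dp, full precision carried).
Community Y: N=22, proportions 0.181818, 0.045455, 0.545455, 0.045455, 0.136364, 0.045455, giving 1−D = 0.644628.
Difference = |0.397924 − 0.644628| = 0.246704, i.e. 0.2467 to 4 decimal places.

0.2467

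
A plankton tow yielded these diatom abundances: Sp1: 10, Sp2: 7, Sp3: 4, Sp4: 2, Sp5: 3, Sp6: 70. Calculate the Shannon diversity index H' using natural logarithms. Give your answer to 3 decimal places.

0.978

Total N = 10+7+4+2+3+70 = 96, so the proportions are 0.10417, 0.07292, 0.04167, 0.02083, 0.03125, 0.72917 (working shown to 5 dp, full precision carried).
Each pᵢ ln pᵢ term: 0.10417×(-2.26176)=-0.23560, 0.07292×(-2.61844)=-0.19093, 0.04167×(-3.17805)=-0.13242, 0.02083×(-3.87120)=-0.08065, 0.03125×(-3.46574)=-0.10830, 0.72917×(-0.31585)=-0.23031.
Sum = -0.97821, so H' = 0.978.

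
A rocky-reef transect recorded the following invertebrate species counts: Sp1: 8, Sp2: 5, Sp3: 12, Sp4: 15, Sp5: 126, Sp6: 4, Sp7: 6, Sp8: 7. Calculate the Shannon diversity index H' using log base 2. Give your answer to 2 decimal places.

Total N = 8+5+12+15+126+4+6+7 = 183, so the proportions are 0.0437, 0.0273, 0.0656, 0.082, 0.6885, 0.0219, 0.0328, 0.0383 (working shown to 4 dp, full precision carried).
Each pᵢ log₂ pᵢ term: 0.0437×(-4.5157)=-0.1974, 0.0273×(-5.1938)=-0.1419, 0.0656×(-3.9307)=-0.2578, 0.082×(-3.6088)=-0.2958, 0.6885×(-0.5384)=-0.3707, 0.0219×(-5.5157)=-0.1206, 0.0328×(-4.9307)=-0.1617, 0.0383×(-4.7083)=-0.1801.
Sum = -1.7259, so H' = 1.73.

1.73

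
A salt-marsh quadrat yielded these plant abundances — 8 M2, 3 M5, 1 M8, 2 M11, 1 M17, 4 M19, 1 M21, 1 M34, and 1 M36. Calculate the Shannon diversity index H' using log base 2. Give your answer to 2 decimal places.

2.70

Total N = 8+3+1+2+1+4+1+1+1 = 22, so the proportions are 0.3636, 0.1364, 0.0455, 0.0909, 0.0455, 0.1818, 0.0455, 0.0455, 0.0455 (working shown to 4 dp, full precision carried).
Each pᵢ log₂ pᵢ term: 0.3636×(-1.4594)=-0.5307, 0.1364×(-2.8745)=-0.3920, 0.0455×(-4.4594)=-0.2027, 0.0909×(-3.4594)=-0.3145, 0.0455×(-4.4594)=-0.2027, 0.1818×(-2.4594)=-0.4472, 0.0455×(-4.4594)=-0.2027, 0.0455×(-4.4594)=-0.2027, 0.0455×(-4.4594)=-0.2027.
Sum = -2.6978, so H' = 2.70.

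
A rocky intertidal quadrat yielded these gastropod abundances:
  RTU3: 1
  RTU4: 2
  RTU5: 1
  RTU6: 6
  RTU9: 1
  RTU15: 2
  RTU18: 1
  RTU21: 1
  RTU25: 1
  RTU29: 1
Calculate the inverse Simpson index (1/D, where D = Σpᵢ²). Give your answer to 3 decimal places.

Total N = 1+2+1+6+1+2+1+1+1+1 = 17, so the proportions are 0.0588235, 0.1176471, 0.0588235, 0.3529412, 0.0588235, 0.1176471, 0.0588235, 0.0588235, 0.0588235, 0.0588235 (working shown to 7 dp, full precision carried).
D = 0.0588235² + 0.1176471² + 0.0588235² + 0.3529412² + 0.0588235² + 0.1176471² + 0.0588235² + 0.0588235² + 0.0588235² + 0.0588235² = 0.0034602 + 0.0138408 + 0.0034602 + 0.1245675 + 0.0034602 + 0.0138408 + 0.0034602 + 0.0034602 + 0.0034602 + 0.0034602 = 0.1764706.
So 1/D = 5.66667, i.e. 5.667 to 3 decimal places.

5.667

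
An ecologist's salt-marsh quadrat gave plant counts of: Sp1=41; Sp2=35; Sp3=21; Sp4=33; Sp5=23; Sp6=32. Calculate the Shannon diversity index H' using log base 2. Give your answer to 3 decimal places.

Total N = 41+35+21+33+23+32 = 185, so the proportions are 0.22162, 0.18919, 0.11351, 0.17838, 0.12432, 0.17297 (working shown to 5 dp, full precision carried).
Each pᵢ log₂ pᵢ term: 0.22162×(-2.17383)=-0.48177, 0.18919×(-2.40210)=-0.45445, 0.11351×(-3.13906)=-0.35633, 0.17838×(-2.48699)=-0.44362, 0.12432×(-3.00782)=-0.37395, 0.17297×(-2.53138)=-0.43786.
Sum = -2.54798, so H' = 2.548.

2.548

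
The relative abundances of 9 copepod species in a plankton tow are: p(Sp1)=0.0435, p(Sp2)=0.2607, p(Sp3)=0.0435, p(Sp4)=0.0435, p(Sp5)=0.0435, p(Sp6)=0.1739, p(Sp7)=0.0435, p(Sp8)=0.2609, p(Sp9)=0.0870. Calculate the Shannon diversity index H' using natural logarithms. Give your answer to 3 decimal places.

1.900

Each pᵢ ln pᵢ term (working shown to 5 dp, full precision carried): 0.0435×(-3.13499)=-0.13637, 0.2607×(-1.34438)=-0.35048, 0.0435×(-3.13499)=-0.13637, 0.0435×(-3.13499)=-0.13637, 0.0435×(-3.13499)=-0.13637, 0.1739×(-1.74927)=-0.30420, 0.0435×(-3.13499)=-0.13637, 0.2609×(-1.34362)=-0.35055, 0.087×(-2.44185)=-0.21244.
Sum = -1.89953, so H' = 1.900.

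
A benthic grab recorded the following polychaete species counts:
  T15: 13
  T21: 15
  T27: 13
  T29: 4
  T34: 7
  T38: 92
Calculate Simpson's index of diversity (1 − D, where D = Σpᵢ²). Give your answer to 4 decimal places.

Total N = 13+15+13+4+7+92 = 144, so the proportions are 0.090278, 0.104167, 0.090278, 0.027778, 0.048611, 0.638889 (working shown to 6 dp, full precision carried).
D = 0.090278² + 0.104167² + 0.090278² + 0.027778² + 0.048611² + 0.638889² = 0.008150 + 0.010851 + 0.008150 + 0.000772 + 0.002363 + 0.408179 = 0.438465.
So 1 − D = 0.561535, i.e. 0.5615 to 4 decimal places.

0.5615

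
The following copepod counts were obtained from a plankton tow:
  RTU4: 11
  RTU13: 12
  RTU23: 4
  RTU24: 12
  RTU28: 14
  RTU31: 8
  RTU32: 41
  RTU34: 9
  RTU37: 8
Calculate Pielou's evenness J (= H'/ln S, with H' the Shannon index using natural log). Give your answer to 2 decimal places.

0.90

Total N = 11+12+4+12+14+8+41+9+8 = 119, so the proportions are 0.0924, 0.1008, 0.0336, 0.1008, 0.1176, 0.0672, 0.3445, 0.0756, 0.0672 (working shown to 4 dp, full precision carried).
H' = −Σ pᵢ ln pᵢ = −((-0.2201) + (-0.2313) + (-0.1140) + (-0.2313) + (-0.2518) + (-0.1815) + (-0.3671) + (-0.1953) + (-0.1815)) = 1.9740.
With S = 9 species, ln S = 2.1972, so J = 1.9740/2.1972 = 0.8984, i.e. 0.90 to 2 decimal places.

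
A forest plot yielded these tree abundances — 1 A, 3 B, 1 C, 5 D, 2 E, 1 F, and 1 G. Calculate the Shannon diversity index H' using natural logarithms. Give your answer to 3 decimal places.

Total N = 1+3+1+5+2+1+1 = 14, so the proportions are 0.07143, 0.21429, 0.07143, 0.35714, 0.14286, 0.07143, 0.07143 (working shown to 5 dp, full precision carried).
Each pᵢ ln pᵢ term: 0.07143×(-2.63906)=-0.18850, 0.21429×(-1.54045)=-0.33010, 0.07143×(-2.63906)=-0.18850, 0.35714×(-1.02962)=-0.36772, 0.14286×(-1.94591)=-0.27799, 0.07143×(-2.63906)=-0.18850, 0.07143×(-2.63906)=-0.18850.
Sum = -1.72982, so H' = 1.730.

1.730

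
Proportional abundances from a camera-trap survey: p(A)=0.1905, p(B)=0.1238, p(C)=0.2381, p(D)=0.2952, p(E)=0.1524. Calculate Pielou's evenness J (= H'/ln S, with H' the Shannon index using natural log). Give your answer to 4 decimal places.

0.9712

H' = −Σ pᵢ ln pᵢ = −((-0.315869) + (-0.258629) + (-0.341689) + (-0.360174) + (-0.286702)) = 1.563063 (working shown to 6 dp, full precision carried).
With S = 5 species, ln S = 1.609438, so J = 1.563063/1.609438 = 0.971185, i.e. 0.9712 to 4 decimal places.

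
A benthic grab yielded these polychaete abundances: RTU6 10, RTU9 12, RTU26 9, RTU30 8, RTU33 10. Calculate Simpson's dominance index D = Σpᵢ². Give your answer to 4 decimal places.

0.2037

Total N = 10+12+9+8+10 = 49, so the proportions are 0.204082, 0.244898, 0.183673, 0.163265, 0.204082 (working shown to 6 dp, full precision carried).
D = 0.204082² + 0.244898² + 0.183673² + 0.163265² + 0.204082² = 0.041649 + 0.059975 + 0.033736 + 0.026656 + 0.041649 = 0.203665.
To 4 decimal places, D = 0.2037.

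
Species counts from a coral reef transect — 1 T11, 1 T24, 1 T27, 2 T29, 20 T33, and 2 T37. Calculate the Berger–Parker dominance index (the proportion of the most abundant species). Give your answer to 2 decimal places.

0.74

Total N = 1+1+1+2+20+2 = 27, so the proportions are 0.037, 0.037, 0.037, 0.0741, 0.7407, 0.0741 (working shown to 4 dp, full precision carried).
The largest proportion is 0.7407, i.e. d = 0.74 to 2 decimal places.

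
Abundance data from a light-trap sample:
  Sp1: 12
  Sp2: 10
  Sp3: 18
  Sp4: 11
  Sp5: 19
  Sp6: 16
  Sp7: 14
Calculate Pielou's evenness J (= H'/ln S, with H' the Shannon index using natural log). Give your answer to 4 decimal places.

0.9868

Total N = 12+10+18+11+19+16+14 = 100, so the proportions are 0.12, 0.1, 0.18, 0.11, 0.19, 0.16, 0.14 (working shown to 6 dp, full precision carried).
H' = −Σ pᵢ ln pᵢ = −((-0.254432) + (-0.230259) + (-0.308664) + (-0.242800) + (-0.315539) + (-0.293213) + (-0.275256)) = 1.920162.
With S = 7 species, ln S = 1.945910, so J = 1.920162/1.945910 = 0.986768, i.e. 0.9868 to 4 decimal places.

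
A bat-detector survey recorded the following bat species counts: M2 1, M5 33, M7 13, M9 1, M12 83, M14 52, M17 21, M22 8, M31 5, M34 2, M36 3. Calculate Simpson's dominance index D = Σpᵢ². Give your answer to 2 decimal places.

Total N = 1+33+13+1+83+52+21+8+5+2+3 = 222, so the proportions are 0.0045, 0.1486, 0.0586, 0.0045, 0.3739, 0.2342, 0.0946, 0.036, 0.0225, 0.009, 0.0135 (working shown to 4 dp, full precision carried).
D = 0.0045² + 0.1486² + 0.0586² + 0.0045² + 0.3739² + 0.2342² + 0.0946² + 0.036² + 0.0225² + 0.009² + 0.0135² = 0.0000 + 0.0221 + 0.0034 + 0.0000 + 0.1398 + 0.0549 + 0.0089 + 0.0013 + 0.0005 + 0.0001 + 0.0002 = 0.2312.
To 2 decimal places, D = 0.23.

0.23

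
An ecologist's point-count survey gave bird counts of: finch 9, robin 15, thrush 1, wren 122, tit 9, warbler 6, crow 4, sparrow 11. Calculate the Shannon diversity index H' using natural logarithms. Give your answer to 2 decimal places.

Total N = 9+15+1+122+9+6+4+11 = 177, so the proportions are 0.0508, 0.0847, 0.0056, 0.6893, 0.0508, 0.0339, 0.0226, 0.0621 (working shown to 4 dp, full precision carried).
Each pᵢ ln pᵢ term: 0.0508×(-2.9789)=-0.1515, 0.0847×(-2.4681)=-0.2092, 0.0056×(-5.1761)=-0.0292, 0.6893×(-0.3721)=-0.2565, 0.0508×(-2.9789)=-0.1515, 0.0339×(-3.3844)=-0.1147, 0.0226×(-3.7899)=-0.0856, 0.0621×(-2.7783)=-0.1727.
Sum = -1.1709, so H' = 1.17.

1.17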